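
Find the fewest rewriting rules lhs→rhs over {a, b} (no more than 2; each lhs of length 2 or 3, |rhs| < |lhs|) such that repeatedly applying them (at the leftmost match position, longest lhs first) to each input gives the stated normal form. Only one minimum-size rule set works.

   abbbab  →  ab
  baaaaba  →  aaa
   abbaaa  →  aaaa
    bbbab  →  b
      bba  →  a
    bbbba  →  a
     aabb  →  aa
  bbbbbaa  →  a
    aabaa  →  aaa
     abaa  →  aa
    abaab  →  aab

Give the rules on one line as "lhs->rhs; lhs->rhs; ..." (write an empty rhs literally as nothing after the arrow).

ba->; bb->

  | abbbab => abab => ab
  | baaaaba => aaaba => aaa
  | abbaaa => aaaa
  | bbbab => bab => b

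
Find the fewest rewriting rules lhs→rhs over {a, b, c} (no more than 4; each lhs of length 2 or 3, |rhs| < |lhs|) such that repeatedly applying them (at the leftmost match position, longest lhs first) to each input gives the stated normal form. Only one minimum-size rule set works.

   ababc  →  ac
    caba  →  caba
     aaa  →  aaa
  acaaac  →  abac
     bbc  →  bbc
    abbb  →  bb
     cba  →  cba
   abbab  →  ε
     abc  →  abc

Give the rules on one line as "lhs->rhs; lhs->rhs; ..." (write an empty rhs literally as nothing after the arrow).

  | ababc => ac
  | caba
  | aaa
  | acaaac => abac

abb->b; bab->; caa->b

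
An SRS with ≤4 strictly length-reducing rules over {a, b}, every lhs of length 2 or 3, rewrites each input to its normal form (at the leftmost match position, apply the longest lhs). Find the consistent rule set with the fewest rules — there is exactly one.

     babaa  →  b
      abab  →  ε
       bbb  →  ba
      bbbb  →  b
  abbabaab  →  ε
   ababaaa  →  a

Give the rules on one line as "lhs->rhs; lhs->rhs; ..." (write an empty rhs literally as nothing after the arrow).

  | babaa => baa => b
  | abab => ab => ε
  | bbb => ba
  | bbbb => bab => b

aa->; ab->; bb->; bbb->ba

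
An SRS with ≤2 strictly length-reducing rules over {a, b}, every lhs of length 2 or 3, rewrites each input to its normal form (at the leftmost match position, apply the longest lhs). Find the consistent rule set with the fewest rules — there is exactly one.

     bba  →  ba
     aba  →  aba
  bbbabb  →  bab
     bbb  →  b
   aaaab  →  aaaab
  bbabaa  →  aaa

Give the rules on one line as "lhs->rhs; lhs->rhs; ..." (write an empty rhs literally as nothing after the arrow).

baa->aa; bb->b

  | bba => ba
  | aba
  | bbbabb => bbabb => babb => bab
  | bbb => bb => b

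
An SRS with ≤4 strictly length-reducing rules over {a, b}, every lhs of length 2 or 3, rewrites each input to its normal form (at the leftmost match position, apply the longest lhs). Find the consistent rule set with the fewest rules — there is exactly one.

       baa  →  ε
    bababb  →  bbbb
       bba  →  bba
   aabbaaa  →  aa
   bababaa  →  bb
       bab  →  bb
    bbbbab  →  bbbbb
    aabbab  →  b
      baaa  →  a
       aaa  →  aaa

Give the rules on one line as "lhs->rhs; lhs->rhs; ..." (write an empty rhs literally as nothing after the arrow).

abb->b; baa->; bab->bb

  | baa => ε
  | bababb => bbabb => bbbb
  | bba
  | aabbaaa => abaaa => aa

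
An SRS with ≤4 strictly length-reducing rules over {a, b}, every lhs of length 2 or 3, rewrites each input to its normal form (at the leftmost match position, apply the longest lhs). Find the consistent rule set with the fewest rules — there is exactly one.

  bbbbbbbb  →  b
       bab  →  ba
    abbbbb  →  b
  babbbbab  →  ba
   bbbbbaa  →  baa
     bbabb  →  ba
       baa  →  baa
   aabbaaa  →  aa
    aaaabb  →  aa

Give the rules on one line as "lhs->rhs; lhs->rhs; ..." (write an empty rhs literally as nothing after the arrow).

  | bbbbbbbb => bbbbbbb => bbbbbb => bbbbb => bbbb => bbb => bb => b
  | bab => ba
  | abbbbb => bbbb => bbb => bb => b
  | babbbbab => babbbab => babbab => babab => baab => ba

ab->; aba->; bab->ba; bb->b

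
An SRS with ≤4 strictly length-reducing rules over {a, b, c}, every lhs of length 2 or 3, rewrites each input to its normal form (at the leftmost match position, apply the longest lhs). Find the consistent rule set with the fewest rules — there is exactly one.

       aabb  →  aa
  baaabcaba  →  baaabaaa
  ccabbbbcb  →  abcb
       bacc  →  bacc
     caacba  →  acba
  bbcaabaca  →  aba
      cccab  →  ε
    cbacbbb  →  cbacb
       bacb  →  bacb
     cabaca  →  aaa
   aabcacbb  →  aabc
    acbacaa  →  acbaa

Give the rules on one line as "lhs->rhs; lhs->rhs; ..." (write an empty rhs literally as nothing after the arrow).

  | aabb => aa
  | baaabcaba => baaabaaa
  | ccabbbbcb => caabbbcb => abbbcb => abcb
  | bacc

bb->; ca->; cab->aa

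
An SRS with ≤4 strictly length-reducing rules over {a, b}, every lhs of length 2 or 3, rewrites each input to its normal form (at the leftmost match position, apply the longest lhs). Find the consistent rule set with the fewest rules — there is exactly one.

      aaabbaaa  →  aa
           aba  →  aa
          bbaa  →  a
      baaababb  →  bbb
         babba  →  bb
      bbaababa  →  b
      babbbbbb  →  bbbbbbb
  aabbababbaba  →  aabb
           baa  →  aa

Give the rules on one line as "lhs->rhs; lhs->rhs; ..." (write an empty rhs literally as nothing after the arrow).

aaa->; ba->a; bab->bb; bba->b

  | aaabbaaa => bbaaa => baa => aa
  | aba => aa
  | bbaa => ba => a
  | baaababb => aaababb => babb => bbb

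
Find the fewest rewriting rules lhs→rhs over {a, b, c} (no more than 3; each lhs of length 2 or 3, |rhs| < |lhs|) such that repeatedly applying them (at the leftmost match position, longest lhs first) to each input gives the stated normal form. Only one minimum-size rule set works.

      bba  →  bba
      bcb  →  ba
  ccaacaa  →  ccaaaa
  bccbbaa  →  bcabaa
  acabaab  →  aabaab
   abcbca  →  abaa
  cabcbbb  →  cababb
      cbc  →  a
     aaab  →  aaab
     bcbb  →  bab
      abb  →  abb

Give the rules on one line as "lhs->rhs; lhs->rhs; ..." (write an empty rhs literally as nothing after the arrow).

ac->a; cb->a

  | bba
  | bcb => ba
  | ccaacaa => ccaaaa
  | bccbbaa => bcabaa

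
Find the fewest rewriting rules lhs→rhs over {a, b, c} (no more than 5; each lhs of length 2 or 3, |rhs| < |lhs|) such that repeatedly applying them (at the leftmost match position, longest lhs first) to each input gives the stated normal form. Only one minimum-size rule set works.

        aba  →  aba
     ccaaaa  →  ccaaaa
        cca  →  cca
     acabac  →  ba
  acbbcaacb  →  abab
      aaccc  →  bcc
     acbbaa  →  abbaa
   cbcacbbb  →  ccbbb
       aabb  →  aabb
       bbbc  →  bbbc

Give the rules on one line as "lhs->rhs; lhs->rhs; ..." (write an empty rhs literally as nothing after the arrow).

aac->b; ac->a; aca->; bca->

  | aba
  | ccaaaa
  | cca
  | acabac => bac => ba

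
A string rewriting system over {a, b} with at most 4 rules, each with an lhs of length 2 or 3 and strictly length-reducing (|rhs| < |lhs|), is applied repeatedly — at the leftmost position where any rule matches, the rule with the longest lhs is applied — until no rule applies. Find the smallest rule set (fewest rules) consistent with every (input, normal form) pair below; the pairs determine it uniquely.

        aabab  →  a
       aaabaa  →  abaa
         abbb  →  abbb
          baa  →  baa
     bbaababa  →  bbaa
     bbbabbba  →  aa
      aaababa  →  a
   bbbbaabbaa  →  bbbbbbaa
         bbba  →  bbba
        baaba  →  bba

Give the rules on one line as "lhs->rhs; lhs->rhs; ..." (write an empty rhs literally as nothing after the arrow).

  | aabab => bab => a
  | aaabaa => abaa
  | abbb
  | baa

aaa->a; aab->b; bab->a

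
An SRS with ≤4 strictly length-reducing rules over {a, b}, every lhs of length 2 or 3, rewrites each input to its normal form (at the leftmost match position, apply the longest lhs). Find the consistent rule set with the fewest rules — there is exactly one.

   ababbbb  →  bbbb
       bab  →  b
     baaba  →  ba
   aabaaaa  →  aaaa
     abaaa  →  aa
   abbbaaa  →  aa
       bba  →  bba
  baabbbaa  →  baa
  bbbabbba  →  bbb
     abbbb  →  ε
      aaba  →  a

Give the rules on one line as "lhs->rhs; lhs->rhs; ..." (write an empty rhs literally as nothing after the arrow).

ab->; aba->; abb->ab

  | ababbbb => bbbb
  | bab => b
  | baaba => ba
  | aabaaaa => aaaa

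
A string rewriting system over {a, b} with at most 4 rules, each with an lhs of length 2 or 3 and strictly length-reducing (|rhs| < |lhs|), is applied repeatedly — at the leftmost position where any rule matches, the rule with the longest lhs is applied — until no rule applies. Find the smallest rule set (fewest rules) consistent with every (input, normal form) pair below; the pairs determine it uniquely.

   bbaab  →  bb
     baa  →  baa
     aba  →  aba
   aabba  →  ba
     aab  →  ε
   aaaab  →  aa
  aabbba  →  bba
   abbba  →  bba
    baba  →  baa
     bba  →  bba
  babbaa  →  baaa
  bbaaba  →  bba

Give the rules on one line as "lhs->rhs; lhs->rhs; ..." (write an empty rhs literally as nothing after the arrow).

aab->; abb->b; bab->ba

  | bbaab => bb
  | baa
  | aba
  | aabba => ba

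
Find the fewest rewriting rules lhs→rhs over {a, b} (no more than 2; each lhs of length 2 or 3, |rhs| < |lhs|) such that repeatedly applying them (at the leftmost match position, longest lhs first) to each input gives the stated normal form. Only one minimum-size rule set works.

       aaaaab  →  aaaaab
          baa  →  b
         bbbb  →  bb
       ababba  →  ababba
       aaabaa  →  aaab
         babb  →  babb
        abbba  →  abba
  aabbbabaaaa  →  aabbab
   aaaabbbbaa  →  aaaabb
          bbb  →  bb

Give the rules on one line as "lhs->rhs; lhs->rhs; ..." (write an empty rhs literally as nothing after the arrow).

  | aaaaab
  | baa => b
  | bbbb => bbb => bb
  | ababba

baa->b; bbb->bb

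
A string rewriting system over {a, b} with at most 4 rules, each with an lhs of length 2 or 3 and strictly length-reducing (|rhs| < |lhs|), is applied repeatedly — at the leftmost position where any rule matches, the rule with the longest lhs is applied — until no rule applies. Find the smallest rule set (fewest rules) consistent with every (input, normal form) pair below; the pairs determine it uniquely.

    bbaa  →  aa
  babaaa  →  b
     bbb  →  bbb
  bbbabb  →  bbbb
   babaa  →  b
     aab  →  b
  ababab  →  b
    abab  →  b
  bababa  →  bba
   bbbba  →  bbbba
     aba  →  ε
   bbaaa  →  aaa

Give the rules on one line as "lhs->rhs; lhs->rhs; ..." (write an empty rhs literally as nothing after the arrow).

aab->b; ab->; aba->ab; baa->aa

  | bbaa => baa => aa
  | babaaa => babaa => baba => bab => b
  | bbb
  | bbbabb => bbbb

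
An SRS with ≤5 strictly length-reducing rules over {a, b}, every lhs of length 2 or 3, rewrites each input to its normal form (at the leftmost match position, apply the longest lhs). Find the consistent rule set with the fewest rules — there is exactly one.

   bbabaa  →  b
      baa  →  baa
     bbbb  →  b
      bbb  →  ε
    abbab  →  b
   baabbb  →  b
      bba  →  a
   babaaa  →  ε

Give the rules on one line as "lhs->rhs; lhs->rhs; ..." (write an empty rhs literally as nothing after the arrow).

ab->b; aba->ab; bb->; bbb->

  | bbabaa => abaa => aba => ab => b
  | baa
  | bbbb => b
  | bbb => ε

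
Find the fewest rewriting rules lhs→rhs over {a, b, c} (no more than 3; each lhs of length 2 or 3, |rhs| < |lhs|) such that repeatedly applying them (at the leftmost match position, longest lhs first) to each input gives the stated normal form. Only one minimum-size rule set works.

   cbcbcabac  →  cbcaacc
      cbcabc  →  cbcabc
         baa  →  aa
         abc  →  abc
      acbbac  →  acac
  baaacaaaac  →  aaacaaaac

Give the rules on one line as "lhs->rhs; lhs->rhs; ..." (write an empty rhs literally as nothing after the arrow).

  | cbcbcabac => cbcbcccc => cbcaacc
  | cbcabc
  | baa => aa
  | abc

aba->cc; ba->a; bcc->aa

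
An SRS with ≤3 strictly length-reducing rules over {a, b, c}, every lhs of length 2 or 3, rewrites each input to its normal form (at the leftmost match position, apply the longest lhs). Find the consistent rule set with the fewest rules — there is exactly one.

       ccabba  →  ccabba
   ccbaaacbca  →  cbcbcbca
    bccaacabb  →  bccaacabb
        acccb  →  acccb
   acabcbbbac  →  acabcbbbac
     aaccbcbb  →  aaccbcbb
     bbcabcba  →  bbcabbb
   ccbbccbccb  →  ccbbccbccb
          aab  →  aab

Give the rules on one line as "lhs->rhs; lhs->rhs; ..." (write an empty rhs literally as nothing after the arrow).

baa->cb; cba->bb

  | ccabba
  | ccbaaacbca => cbbaacbca => cbcbcbca
  | bccaacabb
  | acccb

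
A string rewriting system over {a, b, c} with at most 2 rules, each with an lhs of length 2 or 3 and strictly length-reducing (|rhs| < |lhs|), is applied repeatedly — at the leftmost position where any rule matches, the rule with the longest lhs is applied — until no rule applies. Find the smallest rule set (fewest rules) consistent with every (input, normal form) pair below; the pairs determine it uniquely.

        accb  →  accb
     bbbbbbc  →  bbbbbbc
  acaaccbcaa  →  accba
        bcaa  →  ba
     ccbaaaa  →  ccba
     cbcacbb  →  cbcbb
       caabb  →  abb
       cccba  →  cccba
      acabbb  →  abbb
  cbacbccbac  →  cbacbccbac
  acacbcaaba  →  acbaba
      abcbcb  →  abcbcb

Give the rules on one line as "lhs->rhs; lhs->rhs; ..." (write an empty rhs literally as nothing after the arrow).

aa->a; ca->

  | accb
  | bbbbbbc
  | acaaccbcaa => aaccbcaa => accbcaa => accba
  | bcaa => ba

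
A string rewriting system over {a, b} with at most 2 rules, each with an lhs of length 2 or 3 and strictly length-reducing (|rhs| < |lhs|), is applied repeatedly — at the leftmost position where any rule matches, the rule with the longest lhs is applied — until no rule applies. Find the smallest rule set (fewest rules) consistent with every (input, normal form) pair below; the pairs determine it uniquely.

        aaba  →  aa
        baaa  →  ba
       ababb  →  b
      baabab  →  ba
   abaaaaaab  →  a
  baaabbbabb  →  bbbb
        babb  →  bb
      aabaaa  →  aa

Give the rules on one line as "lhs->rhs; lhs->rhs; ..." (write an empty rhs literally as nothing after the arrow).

  | aaba => aa
  | baaa => ba
  | ababb => abb => b
  | baabab => baab => ba

aaa->a; ab->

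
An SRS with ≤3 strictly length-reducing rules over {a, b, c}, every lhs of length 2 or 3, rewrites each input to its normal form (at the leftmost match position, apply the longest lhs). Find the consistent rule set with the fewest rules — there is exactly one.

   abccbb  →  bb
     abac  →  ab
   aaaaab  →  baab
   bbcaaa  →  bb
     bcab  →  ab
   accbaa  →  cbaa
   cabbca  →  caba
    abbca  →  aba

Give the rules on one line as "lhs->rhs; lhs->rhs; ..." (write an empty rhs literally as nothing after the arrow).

  | abccbb => acbb => bb
  | abac => ab
  | aaaaab => baab
  | bbcaaa => baaa => bb

aaa->b; ac->; bc->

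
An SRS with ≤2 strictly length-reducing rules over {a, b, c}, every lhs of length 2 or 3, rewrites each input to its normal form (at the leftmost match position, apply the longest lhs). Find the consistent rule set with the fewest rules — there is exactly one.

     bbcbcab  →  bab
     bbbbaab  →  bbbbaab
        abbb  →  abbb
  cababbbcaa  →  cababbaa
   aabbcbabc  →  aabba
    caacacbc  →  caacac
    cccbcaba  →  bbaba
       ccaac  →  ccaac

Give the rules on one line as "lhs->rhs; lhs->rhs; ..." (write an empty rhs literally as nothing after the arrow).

  | bbcbcab => bbcab => bab
  | bbbbaab
  | abbb
  | cababbbcaa => cababbaa

bc->; ccc->bb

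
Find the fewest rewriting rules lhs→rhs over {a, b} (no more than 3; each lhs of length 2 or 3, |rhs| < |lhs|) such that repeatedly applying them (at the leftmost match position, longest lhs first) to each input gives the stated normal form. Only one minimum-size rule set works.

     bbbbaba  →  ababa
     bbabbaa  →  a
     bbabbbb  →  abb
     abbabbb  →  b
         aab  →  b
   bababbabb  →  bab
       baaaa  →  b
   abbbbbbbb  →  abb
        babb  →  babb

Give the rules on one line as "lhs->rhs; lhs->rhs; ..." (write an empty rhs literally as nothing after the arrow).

aa->; bba->b; bbb->a

  | bbbbaba => ababa
  | bbabbaa => bbbaa => aaa => a
  | bbabbbb => bbbbb => abb
  | abbabbb => abbbb => aab => b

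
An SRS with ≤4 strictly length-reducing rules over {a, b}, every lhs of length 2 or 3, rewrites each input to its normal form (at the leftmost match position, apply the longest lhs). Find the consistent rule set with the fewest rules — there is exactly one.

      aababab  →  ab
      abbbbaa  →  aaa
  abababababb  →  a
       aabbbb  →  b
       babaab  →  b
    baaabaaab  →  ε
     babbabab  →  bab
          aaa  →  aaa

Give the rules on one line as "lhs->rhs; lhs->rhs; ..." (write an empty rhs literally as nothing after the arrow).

  | aababab => bbabab => abab => ab
  | abbbbaa => abbaa => aaa
  | abababababb => ababababb => abababb => ababb => abb => a
  | aabbbb => bbbbb => bbb => b

aab->bb; aba->a; bb->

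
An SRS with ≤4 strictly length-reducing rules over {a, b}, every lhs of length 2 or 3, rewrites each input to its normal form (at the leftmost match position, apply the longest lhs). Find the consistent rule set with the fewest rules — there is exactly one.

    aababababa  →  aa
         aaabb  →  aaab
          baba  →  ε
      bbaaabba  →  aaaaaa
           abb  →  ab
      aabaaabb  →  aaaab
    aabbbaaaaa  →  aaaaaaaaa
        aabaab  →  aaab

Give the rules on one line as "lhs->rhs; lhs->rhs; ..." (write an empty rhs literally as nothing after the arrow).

ba->; bb->b; bba->aa; bbb->aa

  | aababababa => aabababa => aababa => aaba => aa
  | aaabb => aaab
  | baba => ba => ε
  | bbaaabba => aaaabba => aaaaaa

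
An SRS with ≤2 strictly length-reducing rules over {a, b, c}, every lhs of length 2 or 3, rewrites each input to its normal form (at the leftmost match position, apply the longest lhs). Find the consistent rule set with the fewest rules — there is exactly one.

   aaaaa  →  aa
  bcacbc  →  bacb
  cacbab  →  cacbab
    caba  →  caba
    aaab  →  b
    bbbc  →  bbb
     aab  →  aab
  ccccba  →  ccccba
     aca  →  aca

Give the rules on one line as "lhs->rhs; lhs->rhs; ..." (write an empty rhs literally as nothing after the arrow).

aaa->; bc->b

  | aaaaa => aa
  | bcacbc => bacbc => bacb
  | cacbab
  | caba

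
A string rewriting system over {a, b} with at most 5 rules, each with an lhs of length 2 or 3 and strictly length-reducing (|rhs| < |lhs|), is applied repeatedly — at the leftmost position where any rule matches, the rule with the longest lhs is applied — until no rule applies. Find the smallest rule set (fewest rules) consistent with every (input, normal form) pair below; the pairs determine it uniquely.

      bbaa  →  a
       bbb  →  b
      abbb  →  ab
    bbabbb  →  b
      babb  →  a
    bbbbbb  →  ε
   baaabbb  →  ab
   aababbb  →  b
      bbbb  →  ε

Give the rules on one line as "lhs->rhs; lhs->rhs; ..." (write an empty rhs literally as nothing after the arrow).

  | bbaa => a
  | bbb => b
  | abbb => ab
  | bbabbb => bbb => b

aa->b; ba->a; bb->; bba->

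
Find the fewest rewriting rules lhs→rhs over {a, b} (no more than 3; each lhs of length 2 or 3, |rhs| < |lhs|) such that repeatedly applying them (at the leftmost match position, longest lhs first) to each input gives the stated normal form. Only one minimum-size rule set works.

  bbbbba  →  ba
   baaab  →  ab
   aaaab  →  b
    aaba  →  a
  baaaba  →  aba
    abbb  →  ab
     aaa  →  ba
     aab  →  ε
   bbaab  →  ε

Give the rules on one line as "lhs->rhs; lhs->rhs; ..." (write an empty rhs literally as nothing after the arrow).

aa->b; bb->

  | bbbbba => bbba => ba
  | baaab => bbab => ab
  | aaaab => baab => bbb => b
  | aaba => bba => a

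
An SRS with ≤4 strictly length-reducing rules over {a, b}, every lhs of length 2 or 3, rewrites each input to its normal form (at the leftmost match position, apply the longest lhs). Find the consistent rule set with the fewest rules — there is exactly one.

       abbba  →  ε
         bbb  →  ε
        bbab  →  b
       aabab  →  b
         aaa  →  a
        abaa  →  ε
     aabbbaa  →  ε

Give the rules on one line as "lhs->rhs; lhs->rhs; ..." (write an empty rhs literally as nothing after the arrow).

  | abbba => bba => aa => ε
  | bbb => ab => ε
  | bbab => aab => b
  | aabab => bab => b

aa->; ab->; bb->a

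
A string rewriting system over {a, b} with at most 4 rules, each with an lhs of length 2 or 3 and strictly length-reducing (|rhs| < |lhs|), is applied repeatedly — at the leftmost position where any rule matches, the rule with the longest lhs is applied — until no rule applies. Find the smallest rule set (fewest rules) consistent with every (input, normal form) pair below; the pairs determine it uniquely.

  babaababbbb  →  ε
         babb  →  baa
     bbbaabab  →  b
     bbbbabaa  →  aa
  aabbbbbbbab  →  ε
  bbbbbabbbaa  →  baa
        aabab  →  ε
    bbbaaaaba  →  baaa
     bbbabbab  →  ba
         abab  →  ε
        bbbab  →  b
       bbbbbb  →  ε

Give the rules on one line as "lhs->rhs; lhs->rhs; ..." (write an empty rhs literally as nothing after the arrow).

  | babaababbbb => baababbbb => babbbb => baabb => bb => ε
  | babb => baa
  | bbbaabab => baabab => bab => b
  | bbbbabaa => bbabaa => abaa => aa

aab->; ab->; abb->aa; bb->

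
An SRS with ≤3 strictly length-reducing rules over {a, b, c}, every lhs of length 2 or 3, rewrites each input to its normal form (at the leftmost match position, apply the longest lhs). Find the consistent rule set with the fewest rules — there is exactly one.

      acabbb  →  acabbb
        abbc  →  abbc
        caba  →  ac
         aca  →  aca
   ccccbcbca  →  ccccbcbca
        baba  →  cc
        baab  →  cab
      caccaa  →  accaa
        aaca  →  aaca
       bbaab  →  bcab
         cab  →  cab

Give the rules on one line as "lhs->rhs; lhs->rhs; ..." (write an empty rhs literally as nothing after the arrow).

ba->c; cac->ac

  | acabbb
  | abbc
  | caba => cac => ac
  | aca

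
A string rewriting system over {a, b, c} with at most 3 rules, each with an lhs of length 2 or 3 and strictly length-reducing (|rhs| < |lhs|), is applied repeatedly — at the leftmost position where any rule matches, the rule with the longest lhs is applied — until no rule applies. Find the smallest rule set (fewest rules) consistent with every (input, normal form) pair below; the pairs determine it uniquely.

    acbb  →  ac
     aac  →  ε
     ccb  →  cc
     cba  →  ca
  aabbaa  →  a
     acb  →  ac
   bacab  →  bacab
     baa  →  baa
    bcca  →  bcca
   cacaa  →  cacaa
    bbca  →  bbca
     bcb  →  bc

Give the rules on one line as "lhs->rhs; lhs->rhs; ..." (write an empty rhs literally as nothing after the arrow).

aac->; bba->c; cb->c

  | acbb => acb => ac
  | aac => ε
  | ccb => cc
  | cba => ca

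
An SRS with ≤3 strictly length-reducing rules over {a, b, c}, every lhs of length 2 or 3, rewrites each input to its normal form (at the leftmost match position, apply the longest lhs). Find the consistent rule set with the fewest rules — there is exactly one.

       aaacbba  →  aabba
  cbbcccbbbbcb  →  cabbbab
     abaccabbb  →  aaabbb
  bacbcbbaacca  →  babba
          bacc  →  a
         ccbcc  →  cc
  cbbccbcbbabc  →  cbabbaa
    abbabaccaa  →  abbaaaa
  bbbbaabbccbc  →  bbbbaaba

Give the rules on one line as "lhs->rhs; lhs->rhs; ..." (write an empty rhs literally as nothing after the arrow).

  | aaacbba => aabba
  | cbbcccbbbbcb => cbaccbbbbcb => cbcbbbbcb => cabbbbcb => cabbbab
  | abaccabbb => abcabbb => aaabbb
  | bacbcbbaacca => bbcbbaacca => babbaacca => babbaca => babba

ac->; bc->a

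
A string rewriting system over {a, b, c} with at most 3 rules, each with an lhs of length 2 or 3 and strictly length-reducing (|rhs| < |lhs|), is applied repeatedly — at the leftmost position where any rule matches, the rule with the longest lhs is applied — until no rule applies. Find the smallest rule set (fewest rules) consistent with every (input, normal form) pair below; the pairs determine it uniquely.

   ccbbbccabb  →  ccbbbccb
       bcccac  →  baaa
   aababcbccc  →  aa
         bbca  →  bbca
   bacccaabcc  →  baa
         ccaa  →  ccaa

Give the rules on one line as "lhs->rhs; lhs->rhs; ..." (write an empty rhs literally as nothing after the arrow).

ab->; ac->a; ccc->aa

  | ccbbbccabb => ccbbbccb
  | bcccac => baaac => baaa
  | aababcbccc => aabcbccc => acbccc => abccc => ccc => aa
  | bbca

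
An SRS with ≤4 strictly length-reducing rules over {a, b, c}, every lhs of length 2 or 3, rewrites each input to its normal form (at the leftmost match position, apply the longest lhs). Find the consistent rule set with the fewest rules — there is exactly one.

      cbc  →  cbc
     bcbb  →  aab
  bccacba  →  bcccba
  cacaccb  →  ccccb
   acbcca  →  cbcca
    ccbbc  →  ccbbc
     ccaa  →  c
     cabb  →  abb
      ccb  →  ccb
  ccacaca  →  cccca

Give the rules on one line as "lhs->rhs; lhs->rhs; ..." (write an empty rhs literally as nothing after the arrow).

  | cbc
  | bcbb => aab
  | bccacba => bcccba
  | cacaccb => ccaccb => ccccb

ac->c; bcb->aa; caa->; cab->ab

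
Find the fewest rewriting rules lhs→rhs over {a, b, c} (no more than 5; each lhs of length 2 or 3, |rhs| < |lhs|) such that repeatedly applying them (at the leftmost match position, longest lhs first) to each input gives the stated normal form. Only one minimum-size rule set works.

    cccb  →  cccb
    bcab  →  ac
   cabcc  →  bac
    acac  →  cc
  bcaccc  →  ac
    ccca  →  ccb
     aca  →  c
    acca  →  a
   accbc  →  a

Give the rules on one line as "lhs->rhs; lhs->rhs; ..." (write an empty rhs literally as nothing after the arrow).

ab->c; acc->; bc->a; ca->b

  | cccb
  | bcab => aab => ac
  | cabcc => bbcc => bac
  | acac => abc => cc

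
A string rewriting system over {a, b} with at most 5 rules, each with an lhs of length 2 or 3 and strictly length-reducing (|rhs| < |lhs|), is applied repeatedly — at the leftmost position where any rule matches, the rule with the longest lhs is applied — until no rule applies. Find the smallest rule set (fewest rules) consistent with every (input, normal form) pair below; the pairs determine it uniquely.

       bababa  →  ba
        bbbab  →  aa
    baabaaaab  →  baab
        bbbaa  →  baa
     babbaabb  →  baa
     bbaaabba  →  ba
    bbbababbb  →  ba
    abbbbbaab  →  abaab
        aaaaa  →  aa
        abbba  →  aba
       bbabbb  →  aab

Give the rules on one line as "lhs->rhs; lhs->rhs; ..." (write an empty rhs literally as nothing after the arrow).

  | bababa => aaaba => baba => aaa => ba
  | bbbab => bab => aa
  | baabaaaab => baabbaab => baaaaab => bbaaab => aaaab => baab
  | bbbaa => baa

aaa->ba; bab->aa; bb->a; bbb->b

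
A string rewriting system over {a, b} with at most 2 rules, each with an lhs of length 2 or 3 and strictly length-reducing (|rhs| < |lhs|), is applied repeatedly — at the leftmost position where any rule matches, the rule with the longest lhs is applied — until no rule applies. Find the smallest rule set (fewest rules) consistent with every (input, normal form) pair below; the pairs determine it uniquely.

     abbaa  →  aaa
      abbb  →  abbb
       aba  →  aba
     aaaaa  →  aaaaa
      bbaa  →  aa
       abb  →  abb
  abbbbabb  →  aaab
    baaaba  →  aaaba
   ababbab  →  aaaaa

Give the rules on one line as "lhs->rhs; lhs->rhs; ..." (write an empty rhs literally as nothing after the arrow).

baa->aa; bab->aa

  | abbaa => abaa => aaa
  | abbb
  | aba
  | aaaaa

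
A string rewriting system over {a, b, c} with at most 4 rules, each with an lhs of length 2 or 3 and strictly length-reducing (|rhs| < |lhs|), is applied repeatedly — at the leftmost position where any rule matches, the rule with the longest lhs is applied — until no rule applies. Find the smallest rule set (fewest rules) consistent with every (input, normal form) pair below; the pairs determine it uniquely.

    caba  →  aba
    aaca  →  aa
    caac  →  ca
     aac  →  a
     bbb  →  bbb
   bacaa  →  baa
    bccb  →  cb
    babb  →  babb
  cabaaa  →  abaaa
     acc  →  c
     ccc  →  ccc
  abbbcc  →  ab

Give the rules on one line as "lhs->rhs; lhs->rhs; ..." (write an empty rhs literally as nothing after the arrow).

ac->; bc->; cab->ab

  | caba => aba
  | aaca => aa
  | caac => ca
  | aac => a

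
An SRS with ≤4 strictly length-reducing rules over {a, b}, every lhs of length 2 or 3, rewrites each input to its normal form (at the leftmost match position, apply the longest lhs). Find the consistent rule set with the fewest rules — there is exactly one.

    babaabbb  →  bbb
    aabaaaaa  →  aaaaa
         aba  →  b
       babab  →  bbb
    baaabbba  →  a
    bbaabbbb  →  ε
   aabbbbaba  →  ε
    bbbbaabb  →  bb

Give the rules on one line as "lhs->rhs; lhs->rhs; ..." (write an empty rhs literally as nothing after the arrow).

aab->; aba->b; abb->ba; bba->

  | babaabbb => bbabbb => bbb
  | aabaaaaa => aaaaa
  | aba => b
  | babab => bbb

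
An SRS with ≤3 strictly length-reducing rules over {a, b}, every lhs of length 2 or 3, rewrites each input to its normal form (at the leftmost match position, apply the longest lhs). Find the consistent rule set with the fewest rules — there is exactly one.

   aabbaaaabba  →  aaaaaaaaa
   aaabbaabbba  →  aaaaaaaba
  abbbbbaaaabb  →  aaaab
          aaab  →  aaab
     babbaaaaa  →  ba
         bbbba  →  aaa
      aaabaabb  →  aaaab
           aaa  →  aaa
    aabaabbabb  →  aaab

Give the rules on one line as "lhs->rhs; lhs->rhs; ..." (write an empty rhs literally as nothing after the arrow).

baa->b; bb->a

  | aabbaaaabba => aaaaaaabba => aaaaaaaaa
  | aaabbaabbba => aaaaaabbba => aaaaaaaba
  | abbbbbaaaabb => aabbbaaaabb => aaabaaaabb => aaabaabb => aaabbb => aaaab
  | aaab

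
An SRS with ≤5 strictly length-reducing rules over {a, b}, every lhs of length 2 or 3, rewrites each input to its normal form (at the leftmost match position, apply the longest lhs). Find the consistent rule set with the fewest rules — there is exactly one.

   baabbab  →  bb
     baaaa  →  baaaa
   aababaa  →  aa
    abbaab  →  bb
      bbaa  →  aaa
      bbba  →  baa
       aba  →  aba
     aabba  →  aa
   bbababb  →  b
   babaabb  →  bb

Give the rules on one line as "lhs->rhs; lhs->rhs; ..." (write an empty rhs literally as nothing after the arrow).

  | baabbab => bbbab => baab => bb
  | baaaa
  | aababaa => babaa => aa
  | abbaab => baab => bb

aab->b; abb->b; bab->; bba->aa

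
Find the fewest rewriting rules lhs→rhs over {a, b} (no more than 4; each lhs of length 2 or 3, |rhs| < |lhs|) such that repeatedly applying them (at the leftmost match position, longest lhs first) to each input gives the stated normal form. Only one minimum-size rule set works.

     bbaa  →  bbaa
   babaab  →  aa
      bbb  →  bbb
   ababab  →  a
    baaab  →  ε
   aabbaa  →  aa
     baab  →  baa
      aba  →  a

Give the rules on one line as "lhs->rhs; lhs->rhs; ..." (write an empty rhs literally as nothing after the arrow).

  | bbaa
  | babaab => aab => aa
  | bbb
  | ababab => abbab => abab => abb => ab => a

aaa->a; ab->a; aba->ab; bab->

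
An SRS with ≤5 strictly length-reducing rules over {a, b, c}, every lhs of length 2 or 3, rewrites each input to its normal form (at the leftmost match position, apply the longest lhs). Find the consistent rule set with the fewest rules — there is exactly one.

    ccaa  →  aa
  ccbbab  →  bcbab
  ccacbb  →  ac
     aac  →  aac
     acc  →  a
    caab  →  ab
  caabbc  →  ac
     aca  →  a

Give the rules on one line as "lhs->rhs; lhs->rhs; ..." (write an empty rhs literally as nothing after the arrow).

  | ccaa => aa
  | ccbbab => bcbab
  | ccacbb => acbb => ac
  | aac

bb->; ca->; cc->; ccb->bc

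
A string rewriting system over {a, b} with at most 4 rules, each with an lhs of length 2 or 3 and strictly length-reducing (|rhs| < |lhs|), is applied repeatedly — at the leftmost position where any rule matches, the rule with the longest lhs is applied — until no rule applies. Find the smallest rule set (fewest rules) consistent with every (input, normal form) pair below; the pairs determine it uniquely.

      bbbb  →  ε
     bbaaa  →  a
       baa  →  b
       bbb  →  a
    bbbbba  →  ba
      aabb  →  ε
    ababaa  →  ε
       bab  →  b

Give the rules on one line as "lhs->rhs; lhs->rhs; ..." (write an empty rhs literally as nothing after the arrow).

  | bbbb => ab => ε
  | bbaaa => aaa => a
  | baa => b
  | bbb => a

aa->; ab->; bb->; bbb->a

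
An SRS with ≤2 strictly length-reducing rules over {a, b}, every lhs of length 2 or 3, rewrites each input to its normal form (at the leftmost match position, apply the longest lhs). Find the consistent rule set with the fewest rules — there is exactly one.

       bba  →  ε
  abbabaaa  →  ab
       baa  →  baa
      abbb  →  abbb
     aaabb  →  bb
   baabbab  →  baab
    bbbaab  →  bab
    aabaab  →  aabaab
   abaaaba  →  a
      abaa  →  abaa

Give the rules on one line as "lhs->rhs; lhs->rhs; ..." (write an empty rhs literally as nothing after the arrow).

  | bba => ε
  | abbabaaa => abaaa => ab
  | baa
  | abbb

aaa->; bba->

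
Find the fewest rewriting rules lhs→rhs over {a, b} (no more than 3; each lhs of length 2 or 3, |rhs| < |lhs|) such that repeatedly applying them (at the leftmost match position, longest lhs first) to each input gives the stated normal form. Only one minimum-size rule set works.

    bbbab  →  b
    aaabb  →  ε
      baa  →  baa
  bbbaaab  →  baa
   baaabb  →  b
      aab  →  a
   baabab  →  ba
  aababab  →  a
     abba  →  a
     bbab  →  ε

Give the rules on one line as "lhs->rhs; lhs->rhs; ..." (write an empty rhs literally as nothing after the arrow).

  | bbbab => bab => b
  | aaabb => aabb => abb => bb => ε
  | baa
  | bbbaaab => baaab => baa

ab->; abb->bb; bb->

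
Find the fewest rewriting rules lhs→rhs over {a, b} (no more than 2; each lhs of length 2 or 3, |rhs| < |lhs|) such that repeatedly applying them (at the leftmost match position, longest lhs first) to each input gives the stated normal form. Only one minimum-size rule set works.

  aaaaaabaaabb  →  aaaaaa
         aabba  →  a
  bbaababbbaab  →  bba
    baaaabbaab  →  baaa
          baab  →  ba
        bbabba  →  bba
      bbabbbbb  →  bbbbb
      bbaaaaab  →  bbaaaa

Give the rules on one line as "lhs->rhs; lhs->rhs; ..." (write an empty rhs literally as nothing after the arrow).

ab->; bab->

  | aaaaaabaaabb => aaaaaaaabb => aaaaaaab => aaaaaa
  | aabba => aba => a
  | bbaababbbaab => bbaabbbaab => bbabbaab => bbaab => bba
  | baaaabbaab => baaabaab => baaaab => baaa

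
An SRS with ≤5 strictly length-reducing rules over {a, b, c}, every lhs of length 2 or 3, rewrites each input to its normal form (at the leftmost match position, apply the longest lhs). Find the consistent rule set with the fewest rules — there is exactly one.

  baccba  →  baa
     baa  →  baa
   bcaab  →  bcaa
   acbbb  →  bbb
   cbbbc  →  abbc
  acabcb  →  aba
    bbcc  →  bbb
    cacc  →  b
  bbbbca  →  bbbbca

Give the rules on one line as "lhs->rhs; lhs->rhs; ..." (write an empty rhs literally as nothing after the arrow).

aab->aa; ac->; cb->a; cc->b

  | baccba => bcba => baa
  | baa
  | bcaab => bcaa
  | acbbb => bbb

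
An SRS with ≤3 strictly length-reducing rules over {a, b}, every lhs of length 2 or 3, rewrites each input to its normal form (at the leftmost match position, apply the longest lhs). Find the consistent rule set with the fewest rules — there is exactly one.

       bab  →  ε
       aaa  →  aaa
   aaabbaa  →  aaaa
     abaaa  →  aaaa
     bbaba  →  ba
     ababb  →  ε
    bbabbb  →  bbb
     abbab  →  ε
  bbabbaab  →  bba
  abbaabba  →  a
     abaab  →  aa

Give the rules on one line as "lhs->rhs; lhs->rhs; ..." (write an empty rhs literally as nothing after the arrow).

ab->; aba->aa; bab->

  | bab => ε
  | aaa
  | aaabbaa => aabaa => aaaa
  | abaaa => aaaa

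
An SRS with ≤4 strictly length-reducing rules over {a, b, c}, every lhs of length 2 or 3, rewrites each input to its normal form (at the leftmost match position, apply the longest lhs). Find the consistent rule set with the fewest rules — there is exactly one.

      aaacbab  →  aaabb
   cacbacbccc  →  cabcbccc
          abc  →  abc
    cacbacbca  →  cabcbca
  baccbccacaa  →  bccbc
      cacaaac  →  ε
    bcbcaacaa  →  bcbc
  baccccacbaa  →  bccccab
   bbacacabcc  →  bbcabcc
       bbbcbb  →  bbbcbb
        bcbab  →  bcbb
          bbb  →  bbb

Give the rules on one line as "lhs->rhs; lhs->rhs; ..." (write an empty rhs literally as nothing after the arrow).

  | aaacbab => aaabab => aaabb
  | cacbacbccc => cabacbccc => cabcbccc
  | abc
  | cacbacbca => cabacbca => cabcbca

ac->; acb->ab; ba->b; caa->ac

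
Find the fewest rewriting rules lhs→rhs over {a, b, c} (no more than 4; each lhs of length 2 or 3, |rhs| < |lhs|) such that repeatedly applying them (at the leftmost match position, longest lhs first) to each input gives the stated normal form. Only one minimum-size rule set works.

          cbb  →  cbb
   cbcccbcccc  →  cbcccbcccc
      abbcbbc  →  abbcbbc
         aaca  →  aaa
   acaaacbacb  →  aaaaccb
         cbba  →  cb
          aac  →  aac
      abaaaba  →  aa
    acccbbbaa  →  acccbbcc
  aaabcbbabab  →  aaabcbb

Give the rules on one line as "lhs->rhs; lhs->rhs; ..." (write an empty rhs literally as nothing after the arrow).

  | cbb
  | cbcccbcccc
  | abbcbbc
  | aaca => aaa

ba->; baa->cc; ca->a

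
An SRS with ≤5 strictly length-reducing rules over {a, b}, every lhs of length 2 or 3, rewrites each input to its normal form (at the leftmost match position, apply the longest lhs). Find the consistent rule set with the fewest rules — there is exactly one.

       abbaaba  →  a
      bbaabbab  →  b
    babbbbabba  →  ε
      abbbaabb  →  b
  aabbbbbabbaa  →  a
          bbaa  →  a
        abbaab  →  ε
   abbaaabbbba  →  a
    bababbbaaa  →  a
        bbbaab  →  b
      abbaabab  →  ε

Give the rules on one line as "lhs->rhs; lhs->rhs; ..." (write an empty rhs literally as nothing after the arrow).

  | abbaaba => baaba => aba => a
  | bbaabbab => aaabbab => abbab => bab => b
  | babbbbabba => bbbbabba => bbaabba => aaabba => abba => ba => ε
  | abbbaabb => bbaabb => aaabb => abb => b

aa->; ab->; ba->; bba->aa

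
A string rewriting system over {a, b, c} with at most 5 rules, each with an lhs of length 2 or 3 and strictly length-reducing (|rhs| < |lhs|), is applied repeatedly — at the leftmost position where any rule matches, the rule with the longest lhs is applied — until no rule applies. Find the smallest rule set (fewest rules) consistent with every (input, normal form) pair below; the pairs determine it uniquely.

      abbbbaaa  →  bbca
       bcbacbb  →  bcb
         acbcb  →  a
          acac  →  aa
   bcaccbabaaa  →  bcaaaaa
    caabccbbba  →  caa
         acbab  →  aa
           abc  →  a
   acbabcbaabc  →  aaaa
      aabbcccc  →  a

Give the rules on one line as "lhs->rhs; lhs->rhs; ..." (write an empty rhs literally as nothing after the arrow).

  | abbbbaaa => bbaaa => bbca
  | bcbacbb => bcbabb => bcb
  | acbcb => abcb => acb => ab => a
  | acac => aac => aa

ab->a; abb->; ac->a; baa->bc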